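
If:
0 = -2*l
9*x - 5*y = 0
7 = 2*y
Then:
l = 0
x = 35/18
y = 7/2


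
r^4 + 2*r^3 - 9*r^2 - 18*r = r*(r - 3)*(r + 2)*(r + 3)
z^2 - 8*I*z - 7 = (z - 7*I)*(z - I)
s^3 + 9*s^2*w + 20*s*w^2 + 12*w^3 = (s + w)*(s + 2*w)*(s + 6*w)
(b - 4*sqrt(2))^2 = b^2 - 8*sqrt(2)*b + 32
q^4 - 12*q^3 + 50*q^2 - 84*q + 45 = (q - 5)*(q - 3)^2*(q - 1)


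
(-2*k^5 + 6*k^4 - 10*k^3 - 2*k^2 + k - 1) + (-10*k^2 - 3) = -2*k^5 + 6*k^4 - 10*k^3 - 12*k^2 + k - 4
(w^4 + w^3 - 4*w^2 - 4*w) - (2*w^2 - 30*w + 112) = w^4 + w^3 - 6*w^2 + 26*w - 112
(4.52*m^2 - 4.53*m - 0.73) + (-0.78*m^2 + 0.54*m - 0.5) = 3.74*m^2 - 3.99*m - 1.23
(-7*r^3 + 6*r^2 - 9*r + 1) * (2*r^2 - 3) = -14*r^5 + 12*r^4 + 3*r^3 - 16*r^2 + 27*r - 3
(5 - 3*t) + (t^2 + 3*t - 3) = t^2 + 2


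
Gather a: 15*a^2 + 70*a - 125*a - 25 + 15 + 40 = 15*a^2 - 55*a + 30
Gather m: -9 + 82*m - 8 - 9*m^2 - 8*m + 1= -9*m^2 + 74*m - 16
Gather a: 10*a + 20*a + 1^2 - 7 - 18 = 30*a - 24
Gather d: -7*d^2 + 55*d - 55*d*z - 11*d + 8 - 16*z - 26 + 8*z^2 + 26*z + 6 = -7*d^2 + d*(44 - 55*z) + 8*z^2 + 10*z - 12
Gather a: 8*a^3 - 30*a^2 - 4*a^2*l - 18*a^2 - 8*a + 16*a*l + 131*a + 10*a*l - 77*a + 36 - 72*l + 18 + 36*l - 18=8*a^3 + a^2*(-4*l - 48) + a*(26*l + 46) - 36*l + 36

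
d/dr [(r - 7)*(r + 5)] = 2*r - 2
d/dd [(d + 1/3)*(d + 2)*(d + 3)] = 3*d^2 + 32*d/3 + 23/3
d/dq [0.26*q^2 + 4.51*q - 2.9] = 0.52*q + 4.51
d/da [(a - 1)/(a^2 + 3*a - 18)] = (a^2 + 3*a - (a - 1)*(2*a + 3) - 18)/(a^2 + 3*a - 18)^2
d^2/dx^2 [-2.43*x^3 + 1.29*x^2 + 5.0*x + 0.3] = 2.58 - 14.58*x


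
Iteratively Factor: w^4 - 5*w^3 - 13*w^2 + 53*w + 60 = (w - 4)*(w^3 - w^2 - 17*w - 15) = (w - 4)*(w + 1)*(w^2 - 2*w - 15) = (w - 4)*(w + 1)*(w + 3)*(w - 5)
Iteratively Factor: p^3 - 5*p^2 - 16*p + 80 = (p + 4)*(p^2 - 9*p + 20) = (p - 5)*(p + 4)*(p - 4)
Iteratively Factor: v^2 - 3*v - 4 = (v + 1)*(v - 4)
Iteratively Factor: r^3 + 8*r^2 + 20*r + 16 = (r + 4)*(r^2 + 4*r + 4) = (r + 2)*(r + 4)*(r + 2)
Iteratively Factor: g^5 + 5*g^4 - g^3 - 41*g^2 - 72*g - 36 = (g + 2)*(g^4 + 3*g^3 - 7*g^2 - 27*g - 18) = (g + 2)*(g + 3)*(g^3 - 7*g - 6) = (g - 3)*(g + 2)*(g + 3)*(g^2 + 3*g + 2) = (g - 3)*(g + 2)^2*(g + 3)*(g + 1)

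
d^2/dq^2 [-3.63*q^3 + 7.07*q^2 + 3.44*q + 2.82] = 14.14 - 21.78*q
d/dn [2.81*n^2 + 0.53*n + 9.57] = 5.62*n + 0.53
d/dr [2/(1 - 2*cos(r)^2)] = -8*sin(2*r)/(cos(4*r) + 1)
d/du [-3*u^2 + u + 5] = 1 - 6*u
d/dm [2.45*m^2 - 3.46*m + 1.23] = 4.9*m - 3.46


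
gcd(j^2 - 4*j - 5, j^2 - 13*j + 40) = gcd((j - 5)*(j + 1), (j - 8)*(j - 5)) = j - 5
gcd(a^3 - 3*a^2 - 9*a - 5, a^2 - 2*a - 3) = a + 1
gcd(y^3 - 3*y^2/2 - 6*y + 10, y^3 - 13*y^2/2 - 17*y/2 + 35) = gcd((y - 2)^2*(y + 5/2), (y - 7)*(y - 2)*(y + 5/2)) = y^2 + y/2 - 5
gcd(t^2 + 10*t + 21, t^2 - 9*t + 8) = 1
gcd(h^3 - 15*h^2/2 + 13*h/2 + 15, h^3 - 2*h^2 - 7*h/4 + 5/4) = h^2 - 3*h/2 - 5/2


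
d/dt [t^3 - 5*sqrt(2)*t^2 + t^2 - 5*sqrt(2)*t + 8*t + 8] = 3*t^2 - 10*sqrt(2)*t + 2*t - 5*sqrt(2) + 8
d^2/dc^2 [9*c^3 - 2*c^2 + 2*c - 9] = 54*c - 4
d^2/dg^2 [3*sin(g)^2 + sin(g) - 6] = -sin(g) + 6*cos(2*g)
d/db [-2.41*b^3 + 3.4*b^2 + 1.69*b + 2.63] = -7.23*b^2 + 6.8*b + 1.69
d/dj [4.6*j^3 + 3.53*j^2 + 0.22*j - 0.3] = 13.8*j^2 + 7.06*j + 0.22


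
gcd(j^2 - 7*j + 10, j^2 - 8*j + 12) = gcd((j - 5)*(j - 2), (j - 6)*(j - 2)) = j - 2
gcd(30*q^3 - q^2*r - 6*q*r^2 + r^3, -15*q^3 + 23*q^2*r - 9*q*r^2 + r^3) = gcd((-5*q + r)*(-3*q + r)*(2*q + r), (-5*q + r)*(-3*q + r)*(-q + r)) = 15*q^2 - 8*q*r + r^2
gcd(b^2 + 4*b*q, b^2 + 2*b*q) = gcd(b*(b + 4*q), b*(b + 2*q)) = b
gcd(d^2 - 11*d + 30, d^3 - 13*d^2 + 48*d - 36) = d - 6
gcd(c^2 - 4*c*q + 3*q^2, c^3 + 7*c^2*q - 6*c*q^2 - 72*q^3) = -c + 3*q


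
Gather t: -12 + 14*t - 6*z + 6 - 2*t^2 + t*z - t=-2*t^2 + t*(z + 13) - 6*z - 6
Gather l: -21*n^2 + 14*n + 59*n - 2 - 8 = -21*n^2 + 73*n - 10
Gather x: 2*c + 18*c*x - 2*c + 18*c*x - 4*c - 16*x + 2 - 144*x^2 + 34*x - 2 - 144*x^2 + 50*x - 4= -4*c - 288*x^2 + x*(36*c + 68) - 4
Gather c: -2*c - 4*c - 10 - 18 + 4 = -6*c - 24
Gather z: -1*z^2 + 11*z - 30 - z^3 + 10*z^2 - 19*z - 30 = -z^3 + 9*z^2 - 8*z - 60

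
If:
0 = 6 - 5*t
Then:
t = 6/5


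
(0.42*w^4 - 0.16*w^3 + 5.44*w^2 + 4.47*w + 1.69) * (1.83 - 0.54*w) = -0.2268*w^5 + 0.855*w^4 - 3.2304*w^3 + 7.5414*w^2 + 7.2675*w + 3.0927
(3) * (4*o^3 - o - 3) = 12*o^3 - 3*o - 9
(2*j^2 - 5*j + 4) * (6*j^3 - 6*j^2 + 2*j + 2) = 12*j^5 - 42*j^4 + 58*j^3 - 30*j^2 - 2*j + 8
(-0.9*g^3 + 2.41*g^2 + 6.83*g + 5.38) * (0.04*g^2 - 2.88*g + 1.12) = -0.036*g^5 + 2.6884*g^4 - 7.6756*g^3 - 16.756*g^2 - 7.8448*g + 6.0256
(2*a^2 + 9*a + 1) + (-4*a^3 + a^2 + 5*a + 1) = -4*a^3 + 3*a^2 + 14*a + 2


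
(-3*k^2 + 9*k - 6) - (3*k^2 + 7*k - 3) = -6*k^2 + 2*k - 3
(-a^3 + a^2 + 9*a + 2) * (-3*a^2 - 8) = 3*a^5 - 3*a^4 - 19*a^3 - 14*a^2 - 72*a - 16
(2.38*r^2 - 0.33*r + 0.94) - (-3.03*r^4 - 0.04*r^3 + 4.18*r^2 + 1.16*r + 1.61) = 3.03*r^4 + 0.04*r^3 - 1.8*r^2 - 1.49*r - 0.67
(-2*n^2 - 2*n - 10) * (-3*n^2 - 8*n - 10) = 6*n^4 + 22*n^3 + 66*n^2 + 100*n + 100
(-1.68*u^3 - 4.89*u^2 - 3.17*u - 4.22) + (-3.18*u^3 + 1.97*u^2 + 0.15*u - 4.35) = -4.86*u^3 - 2.92*u^2 - 3.02*u - 8.57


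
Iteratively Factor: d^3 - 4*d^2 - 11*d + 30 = (d - 5)*(d^2 + d - 6) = (d - 5)*(d + 3)*(d - 2)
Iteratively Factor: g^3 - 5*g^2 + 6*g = (g - 2)*(g^2 - 3*g) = (g - 3)*(g - 2)*(g)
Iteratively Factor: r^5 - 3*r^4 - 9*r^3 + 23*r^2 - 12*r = (r - 4)*(r^4 + r^3 - 5*r^2 + 3*r) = (r - 4)*(r + 3)*(r^3 - 2*r^2 + r) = (r - 4)*(r - 1)*(r + 3)*(r^2 - r) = r*(r - 4)*(r - 1)*(r + 3)*(r - 1)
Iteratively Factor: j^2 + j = (j + 1)*(j)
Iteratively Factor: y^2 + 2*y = (y)*(y + 2)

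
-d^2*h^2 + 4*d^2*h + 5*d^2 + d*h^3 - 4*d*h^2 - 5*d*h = (-d + h)*(h - 5)*(d*h + d)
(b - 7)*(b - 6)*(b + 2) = b^3 - 11*b^2 + 16*b + 84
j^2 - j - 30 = (j - 6)*(j + 5)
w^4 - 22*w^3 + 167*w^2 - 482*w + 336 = (w - 8)*(w - 7)*(w - 6)*(w - 1)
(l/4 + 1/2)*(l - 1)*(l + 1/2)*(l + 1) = l^4/4 + 5*l^3/8 - 5*l/8 - 1/4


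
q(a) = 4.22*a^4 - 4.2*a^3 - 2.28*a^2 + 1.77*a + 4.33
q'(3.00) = 330.45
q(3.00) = 217.54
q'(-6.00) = -4070.55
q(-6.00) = 6287.95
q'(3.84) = 754.26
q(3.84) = 657.26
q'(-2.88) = -492.83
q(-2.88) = 370.97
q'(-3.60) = -932.66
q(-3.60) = 873.16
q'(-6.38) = -4865.65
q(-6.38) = 7982.85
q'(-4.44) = -1703.85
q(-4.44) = 1959.15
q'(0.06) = 1.45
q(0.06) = 4.43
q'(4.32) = 1107.82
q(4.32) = 1100.58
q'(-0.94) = -19.10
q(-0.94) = 7.43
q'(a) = 16.88*a^3 - 12.6*a^2 - 4.56*a + 1.77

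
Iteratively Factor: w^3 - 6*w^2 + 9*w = (w)*(w^2 - 6*w + 9) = w*(w - 3)*(w - 3)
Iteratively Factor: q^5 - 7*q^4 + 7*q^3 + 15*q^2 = (q)*(q^4 - 7*q^3 + 7*q^2 + 15*q) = q*(q - 5)*(q^3 - 2*q^2 - 3*q) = q^2*(q - 5)*(q^2 - 2*q - 3) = q^2*(q - 5)*(q + 1)*(q - 3)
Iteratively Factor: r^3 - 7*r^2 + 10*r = (r - 5)*(r^2 - 2*r) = r*(r - 5)*(r - 2)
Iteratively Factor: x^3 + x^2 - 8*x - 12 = (x - 3)*(x^2 + 4*x + 4) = (x - 3)*(x + 2)*(x + 2)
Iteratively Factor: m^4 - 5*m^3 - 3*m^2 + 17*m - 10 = (m - 1)*(m^3 - 4*m^2 - 7*m + 10) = (m - 1)^2*(m^2 - 3*m - 10) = (m - 5)*(m - 1)^2*(m + 2)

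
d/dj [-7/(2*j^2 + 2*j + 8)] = 7*(2*j + 1)/(2*(j^2 + j + 4)^2)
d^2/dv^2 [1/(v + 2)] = 2/(v + 2)^3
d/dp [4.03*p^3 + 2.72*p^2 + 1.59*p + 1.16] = 12.09*p^2 + 5.44*p + 1.59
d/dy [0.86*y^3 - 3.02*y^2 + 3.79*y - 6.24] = 2.58*y^2 - 6.04*y + 3.79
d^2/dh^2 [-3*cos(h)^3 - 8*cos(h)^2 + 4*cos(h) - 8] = -7*cos(h)/4 + 16*cos(2*h) + 27*cos(3*h)/4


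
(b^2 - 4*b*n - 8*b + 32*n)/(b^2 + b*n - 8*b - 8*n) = (b - 4*n)/(b + n)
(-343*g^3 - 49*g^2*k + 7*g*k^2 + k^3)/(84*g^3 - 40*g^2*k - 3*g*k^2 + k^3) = (-49*g^2 - 14*g*k - k^2)/(12*g^2 - 4*g*k - k^2)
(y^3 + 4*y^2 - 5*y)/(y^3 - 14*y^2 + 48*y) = (y^2 + 4*y - 5)/(y^2 - 14*y + 48)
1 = 1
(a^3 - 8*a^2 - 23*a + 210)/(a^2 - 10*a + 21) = (a^2 - a - 30)/(a - 3)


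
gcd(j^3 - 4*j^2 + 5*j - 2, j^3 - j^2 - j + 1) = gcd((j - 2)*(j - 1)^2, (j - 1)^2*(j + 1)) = j^2 - 2*j + 1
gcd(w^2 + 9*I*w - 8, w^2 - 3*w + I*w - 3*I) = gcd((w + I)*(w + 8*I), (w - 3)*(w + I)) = w + I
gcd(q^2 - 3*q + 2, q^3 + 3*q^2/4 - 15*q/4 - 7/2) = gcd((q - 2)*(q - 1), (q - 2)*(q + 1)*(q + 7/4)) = q - 2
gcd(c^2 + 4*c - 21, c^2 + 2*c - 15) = c - 3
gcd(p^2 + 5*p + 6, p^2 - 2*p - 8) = p + 2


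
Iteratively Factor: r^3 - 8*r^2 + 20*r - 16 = (r - 2)*(r^2 - 6*r + 8) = (r - 2)^2*(r - 4)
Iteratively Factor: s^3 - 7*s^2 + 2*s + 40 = (s - 4)*(s^2 - 3*s - 10) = (s - 5)*(s - 4)*(s + 2)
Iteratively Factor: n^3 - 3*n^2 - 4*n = (n)*(n^2 - 3*n - 4) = n*(n - 4)*(n + 1)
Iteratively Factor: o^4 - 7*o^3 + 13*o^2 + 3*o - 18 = (o - 3)*(o^3 - 4*o^2 + o + 6) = (o - 3)^2*(o^2 - o - 2) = (o - 3)^2*(o - 2)*(o + 1)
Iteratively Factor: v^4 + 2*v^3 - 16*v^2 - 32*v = (v + 2)*(v^3 - 16*v) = (v - 4)*(v + 2)*(v^2 + 4*v) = (v - 4)*(v + 2)*(v + 4)*(v)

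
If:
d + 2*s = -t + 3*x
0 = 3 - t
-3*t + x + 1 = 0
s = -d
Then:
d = -21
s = 21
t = 3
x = 8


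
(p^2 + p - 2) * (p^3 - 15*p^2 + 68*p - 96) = p^5 - 14*p^4 + 51*p^3 + 2*p^2 - 232*p + 192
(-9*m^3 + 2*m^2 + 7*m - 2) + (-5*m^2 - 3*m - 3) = -9*m^3 - 3*m^2 + 4*m - 5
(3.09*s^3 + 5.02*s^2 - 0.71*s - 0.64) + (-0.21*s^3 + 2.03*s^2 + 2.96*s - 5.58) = 2.88*s^3 + 7.05*s^2 + 2.25*s - 6.22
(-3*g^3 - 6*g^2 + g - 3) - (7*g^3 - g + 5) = -10*g^3 - 6*g^2 + 2*g - 8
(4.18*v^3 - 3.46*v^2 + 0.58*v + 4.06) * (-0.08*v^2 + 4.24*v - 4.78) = -0.3344*v^5 + 18.0*v^4 - 34.6972*v^3 + 18.6732*v^2 + 14.442*v - 19.4068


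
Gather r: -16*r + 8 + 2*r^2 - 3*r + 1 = 2*r^2 - 19*r + 9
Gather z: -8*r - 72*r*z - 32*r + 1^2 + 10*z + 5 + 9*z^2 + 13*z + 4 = -40*r + 9*z^2 + z*(23 - 72*r) + 10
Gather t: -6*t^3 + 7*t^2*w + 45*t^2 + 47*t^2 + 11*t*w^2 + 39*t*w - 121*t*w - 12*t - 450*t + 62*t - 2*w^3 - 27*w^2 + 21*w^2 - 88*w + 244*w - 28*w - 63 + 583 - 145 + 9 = -6*t^3 + t^2*(7*w + 92) + t*(11*w^2 - 82*w - 400) - 2*w^3 - 6*w^2 + 128*w + 384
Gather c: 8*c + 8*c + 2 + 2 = 16*c + 4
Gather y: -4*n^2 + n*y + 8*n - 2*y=-4*n^2 + 8*n + y*(n - 2)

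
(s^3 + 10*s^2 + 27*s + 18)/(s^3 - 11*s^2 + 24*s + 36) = (s^2 + 9*s + 18)/(s^2 - 12*s + 36)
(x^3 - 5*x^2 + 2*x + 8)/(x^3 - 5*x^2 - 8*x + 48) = (x^2 - x - 2)/(x^2 - x - 12)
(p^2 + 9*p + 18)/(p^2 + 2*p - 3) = (p + 6)/(p - 1)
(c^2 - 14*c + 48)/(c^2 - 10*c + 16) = (c - 6)/(c - 2)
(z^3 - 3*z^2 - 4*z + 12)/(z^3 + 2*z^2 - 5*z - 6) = (z^2 - z - 6)/(z^2 + 4*z + 3)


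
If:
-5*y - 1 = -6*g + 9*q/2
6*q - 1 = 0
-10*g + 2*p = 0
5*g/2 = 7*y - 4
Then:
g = 129/118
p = 645/118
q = 1/6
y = 227/236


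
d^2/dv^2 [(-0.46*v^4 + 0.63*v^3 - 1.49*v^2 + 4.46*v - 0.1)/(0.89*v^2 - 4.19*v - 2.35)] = (-0.728731999999999*v^6 + 10.292316*v^5 - 42.682296*v^4 - 51.76145*v^3 - 12.4377*v^2 + 79.08105*v - 108.21735)/(0.704969*v^6 - 9.956697*v^5 + 41.290482*v^4 - 20.979749*v^3 - 109.02543*v^2 - 69.417825*v - 12.977875)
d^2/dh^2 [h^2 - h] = 2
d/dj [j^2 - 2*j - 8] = 2*j - 2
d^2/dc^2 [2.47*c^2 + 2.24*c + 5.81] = 4.94000000000000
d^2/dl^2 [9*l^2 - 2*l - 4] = 18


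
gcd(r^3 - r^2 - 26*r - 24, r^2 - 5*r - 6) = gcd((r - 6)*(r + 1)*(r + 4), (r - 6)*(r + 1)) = r^2 - 5*r - 6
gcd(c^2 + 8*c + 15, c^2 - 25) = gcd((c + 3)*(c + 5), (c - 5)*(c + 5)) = c + 5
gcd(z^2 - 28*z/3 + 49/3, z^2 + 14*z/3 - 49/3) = z - 7/3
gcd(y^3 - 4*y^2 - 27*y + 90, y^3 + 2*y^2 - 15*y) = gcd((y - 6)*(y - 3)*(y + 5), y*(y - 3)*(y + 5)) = y^2 + 2*y - 15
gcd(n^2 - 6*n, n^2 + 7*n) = n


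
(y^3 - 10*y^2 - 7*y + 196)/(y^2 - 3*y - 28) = y - 7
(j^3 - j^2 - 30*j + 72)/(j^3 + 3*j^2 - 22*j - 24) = (j - 3)/(j + 1)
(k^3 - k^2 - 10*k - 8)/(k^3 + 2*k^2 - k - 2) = (k - 4)/(k - 1)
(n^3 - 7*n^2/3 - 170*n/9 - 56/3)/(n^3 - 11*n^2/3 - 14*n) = (n + 4/3)/n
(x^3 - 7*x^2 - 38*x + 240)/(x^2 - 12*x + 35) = (x^2 - 2*x - 48)/(x - 7)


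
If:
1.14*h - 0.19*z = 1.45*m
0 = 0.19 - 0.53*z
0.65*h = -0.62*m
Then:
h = 0.03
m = -0.03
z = 0.36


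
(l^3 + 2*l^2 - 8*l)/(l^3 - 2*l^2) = (l + 4)/l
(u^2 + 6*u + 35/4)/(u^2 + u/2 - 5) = (u + 7/2)/(u - 2)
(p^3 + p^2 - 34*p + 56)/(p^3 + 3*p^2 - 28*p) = (p - 2)/p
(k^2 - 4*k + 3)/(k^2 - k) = (k - 3)/k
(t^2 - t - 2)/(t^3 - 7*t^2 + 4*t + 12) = 1/(t - 6)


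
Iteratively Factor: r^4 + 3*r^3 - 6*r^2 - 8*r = (r)*(r^3 + 3*r^2 - 6*r - 8) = r*(r + 4)*(r^2 - r - 2) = r*(r + 1)*(r + 4)*(r - 2)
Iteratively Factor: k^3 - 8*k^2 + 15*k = (k)*(k^2 - 8*k + 15) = k*(k - 3)*(k - 5)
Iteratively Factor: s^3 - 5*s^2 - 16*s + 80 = (s + 4)*(s^2 - 9*s + 20) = (s - 4)*(s + 4)*(s - 5)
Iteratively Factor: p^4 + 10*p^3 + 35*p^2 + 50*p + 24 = (p + 3)*(p^3 + 7*p^2 + 14*p + 8) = (p + 1)*(p + 3)*(p^2 + 6*p + 8) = (p + 1)*(p + 2)*(p + 3)*(p + 4)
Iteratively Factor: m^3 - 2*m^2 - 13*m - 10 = (m - 5)*(m^2 + 3*m + 2) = (m - 5)*(m + 2)*(m + 1)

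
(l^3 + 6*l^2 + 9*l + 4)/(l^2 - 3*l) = (l^3 + 6*l^2 + 9*l + 4)/(l*(l - 3))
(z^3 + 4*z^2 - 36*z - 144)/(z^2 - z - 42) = (z^2 - 2*z - 24)/(z - 7)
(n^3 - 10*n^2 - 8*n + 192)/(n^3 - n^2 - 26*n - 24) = (n - 8)/(n + 1)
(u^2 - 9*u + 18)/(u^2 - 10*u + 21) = (u - 6)/(u - 7)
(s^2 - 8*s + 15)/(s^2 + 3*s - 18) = (s - 5)/(s + 6)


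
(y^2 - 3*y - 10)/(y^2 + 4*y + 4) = (y - 5)/(y + 2)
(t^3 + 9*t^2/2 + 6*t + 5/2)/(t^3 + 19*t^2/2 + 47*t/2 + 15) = (t + 1)/(t + 6)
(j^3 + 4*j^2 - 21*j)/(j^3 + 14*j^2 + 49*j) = (j - 3)/(j + 7)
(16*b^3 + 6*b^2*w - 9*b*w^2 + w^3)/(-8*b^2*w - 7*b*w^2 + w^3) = (-2*b + w)/w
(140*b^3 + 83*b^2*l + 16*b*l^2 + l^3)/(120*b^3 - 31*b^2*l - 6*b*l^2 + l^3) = (28*b^2 + 11*b*l + l^2)/(24*b^2 - 11*b*l + l^2)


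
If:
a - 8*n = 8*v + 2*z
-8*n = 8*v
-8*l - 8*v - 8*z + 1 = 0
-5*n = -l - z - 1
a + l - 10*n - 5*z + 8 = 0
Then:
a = 179/64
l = -127/128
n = 9/32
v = -9/32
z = 179/128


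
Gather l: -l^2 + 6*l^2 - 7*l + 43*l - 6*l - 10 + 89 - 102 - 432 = 5*l^2 + 30*l - 455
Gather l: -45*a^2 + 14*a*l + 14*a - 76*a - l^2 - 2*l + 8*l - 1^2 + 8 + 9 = -45*a^2 - 62*a - l^2 + l*(14*a + 6) + 16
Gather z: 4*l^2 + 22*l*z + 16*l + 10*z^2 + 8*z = 4*l^2 + 16*l + 10*z^2 + z*(22*l + 8)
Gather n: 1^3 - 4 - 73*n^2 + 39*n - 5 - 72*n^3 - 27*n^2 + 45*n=-72*n^3 - 100*n^2 + 84*n - 8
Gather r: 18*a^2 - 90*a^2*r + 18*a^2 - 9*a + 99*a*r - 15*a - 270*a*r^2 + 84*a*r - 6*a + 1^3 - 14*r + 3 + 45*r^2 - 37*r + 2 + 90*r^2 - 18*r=36*a^2 - 30*a + r^2*(135 - 270*a) + r*(-90*a^2 + 183*a - 69) + 6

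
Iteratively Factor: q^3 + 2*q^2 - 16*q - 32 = (q + 2)*(q^2 - 16) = (q - 4)*(q + 2)*(q + 4)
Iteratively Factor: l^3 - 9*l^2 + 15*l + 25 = (l - 5)*(l^2 - 4*l - 5) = (l - 5)*(l + 1)*(l - 5)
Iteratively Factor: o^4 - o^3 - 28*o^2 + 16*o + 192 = (o - 4)*(o^3 + 3*o^2 - 16*o - 48) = (o - 4)*(o + 3)*(o^2 - 16) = (o - 4)^2*(o + 3)*(o + 4)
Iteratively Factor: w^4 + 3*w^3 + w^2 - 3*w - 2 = (w - 1)*(w^3 + 4*w^2 + 5*w + 2) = (w - 1)*(w + 1)*(w^2 + 3*w + 2) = (w - 1)*(w + 1)^2*(w + 2)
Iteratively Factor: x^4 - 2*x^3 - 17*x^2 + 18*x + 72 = (x + 3)*(x^3 - 5*x^2 - 2*x + 24) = (x + 2)*(x + 3)*(x^2 - 7*x + 12) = (x - 3)*(x + 2)*(x + 3)*(x - 4)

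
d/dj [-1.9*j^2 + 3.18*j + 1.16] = 3.18 - 3.8*j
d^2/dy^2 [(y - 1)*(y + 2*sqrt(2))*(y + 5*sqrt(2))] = 6*y - 2 + 14*sqrt(2)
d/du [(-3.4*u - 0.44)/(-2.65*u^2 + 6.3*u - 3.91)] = (-9.01*u^2 - 2.332*u + 16.066)/(7.0225*u^4 - 33.39*u^3 + 60.413*u^2 - 49.266*u + 15.2881)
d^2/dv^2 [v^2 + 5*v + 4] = 2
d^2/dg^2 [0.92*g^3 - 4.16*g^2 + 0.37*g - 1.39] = 5.52*g - 8.32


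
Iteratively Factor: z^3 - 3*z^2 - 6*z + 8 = (z - 1)*(z^2 - 2*z - 8) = (z - 4)*(z - 1)*(z + 2)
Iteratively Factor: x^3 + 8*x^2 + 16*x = (x + 4)*(x^2 + 4*x) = (x + 4)^2*(x)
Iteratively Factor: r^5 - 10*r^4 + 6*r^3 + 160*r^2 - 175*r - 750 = (r + 2)*(r^4 - 12*r^3 + 30*r^2 + 100*r - 375) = (r - 5)*(r + 2)*(r^3 - 7*r^2 - 5*r + 75) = (r - 5)^2*(r + 2)*(r^2 - 2*r - 15) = (r - 5)^3*(r + 2)*(r + 3)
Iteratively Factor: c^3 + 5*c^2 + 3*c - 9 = (c + 3)*(c^2 + 2*c - 3) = (c - 1)*(c + 3)*(c + 3)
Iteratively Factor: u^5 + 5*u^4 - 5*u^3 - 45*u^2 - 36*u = (u - 3)*(u^4 + 8*u^3 + 19*u^2 + 12*u) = (u - 3)*(u + 4)*(u^3 + 4*u^2 + 3*u) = u*(u - 3)*(u + 4)*(u^2 + 4*u + 3) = u*(u - 3)*(u + 3)*(u + 4)*(u + 1)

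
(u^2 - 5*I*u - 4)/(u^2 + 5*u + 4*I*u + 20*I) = (u^2 - 5*I*u - 4)/(u^2 + u*(5 + 4*I) + 20*I)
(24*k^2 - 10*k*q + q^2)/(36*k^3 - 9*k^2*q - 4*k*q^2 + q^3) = (-6*k + q)/(-9*k^2 + q^2)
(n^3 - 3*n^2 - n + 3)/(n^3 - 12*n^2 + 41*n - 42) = (n^2 - 1)/(n^2 - 9*n + 14)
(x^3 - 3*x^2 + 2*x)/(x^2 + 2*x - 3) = x*(x - 2)/(x + 3)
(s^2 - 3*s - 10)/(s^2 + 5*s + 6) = (s - 5)/(s + 3)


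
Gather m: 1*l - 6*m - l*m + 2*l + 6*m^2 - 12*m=3*l + 6*m^2 + m*(-l - 18)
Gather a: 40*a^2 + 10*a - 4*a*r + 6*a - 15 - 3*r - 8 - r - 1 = 40*a^2 + a*(16 - 4*r) - 4*r - 24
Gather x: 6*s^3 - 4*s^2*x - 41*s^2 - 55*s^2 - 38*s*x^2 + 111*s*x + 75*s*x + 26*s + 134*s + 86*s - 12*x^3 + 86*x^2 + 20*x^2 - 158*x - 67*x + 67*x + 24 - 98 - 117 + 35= 6*s^3 - 96*s^2 + 246*s - 12*x^3 + x^2*(106 - 38*s) + x*(-4*s^2 + 186*s - 158) - 156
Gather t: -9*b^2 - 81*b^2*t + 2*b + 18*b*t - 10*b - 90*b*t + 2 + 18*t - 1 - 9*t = -9*b^2 - 8*b + t*(-81*b^2 - 72*b + 9) + 1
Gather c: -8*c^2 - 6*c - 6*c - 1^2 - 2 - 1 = -8*c^2 - 12*c - 4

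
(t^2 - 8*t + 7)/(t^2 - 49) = (t - 1)/(t + 7)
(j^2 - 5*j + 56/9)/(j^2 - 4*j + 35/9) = (3*j - 8)/(3*j - 5)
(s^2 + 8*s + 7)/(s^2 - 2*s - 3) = (s + 7)/(s - 3)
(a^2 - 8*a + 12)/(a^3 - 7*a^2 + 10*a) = (a - 6)/(a*(a - 5))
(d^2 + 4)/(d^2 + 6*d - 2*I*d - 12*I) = (d + 2*I)/(d + 6)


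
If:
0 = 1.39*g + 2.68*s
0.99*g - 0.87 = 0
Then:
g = 0.88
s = -0.46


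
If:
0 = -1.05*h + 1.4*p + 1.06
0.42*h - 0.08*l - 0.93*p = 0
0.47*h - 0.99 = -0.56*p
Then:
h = 1.59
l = 3.29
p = 0.43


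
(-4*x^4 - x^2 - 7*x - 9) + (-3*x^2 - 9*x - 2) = -4*x^4 - 4*x^2 - 16*x - 11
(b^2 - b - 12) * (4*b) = 4*b^3 - 4*b^2 - 48*b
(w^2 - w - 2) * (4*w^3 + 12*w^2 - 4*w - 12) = 4*w^5 + 8*w^4 - 24*w^3 - 32*w^2 + 20*w + 24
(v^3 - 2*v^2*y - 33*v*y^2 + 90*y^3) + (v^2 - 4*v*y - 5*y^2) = v^3 - 2*v^2*y + v^2 - 33*v*y^2 - 4*v*y + 90*y^3 - 5*y^2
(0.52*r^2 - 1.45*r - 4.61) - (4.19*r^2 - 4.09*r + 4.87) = -3.67*r^2 + 2.64*r - 9.48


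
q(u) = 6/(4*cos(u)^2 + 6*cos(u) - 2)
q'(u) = 6*(8*sin(u)*cos(u) + 6*sin(u))/(4*cos(u)^2 + 6*cos(u) - 2)^2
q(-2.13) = -1.48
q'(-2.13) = -0.54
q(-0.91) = 1.88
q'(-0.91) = -5.08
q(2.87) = -1.47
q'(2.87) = -0.17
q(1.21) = 9.73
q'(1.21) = 130.29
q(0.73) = 1.28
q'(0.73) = 2.17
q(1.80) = -1.90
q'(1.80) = 2.45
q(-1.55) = -3.20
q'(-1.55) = -10.54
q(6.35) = 0.75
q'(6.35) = 0.09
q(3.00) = -1.49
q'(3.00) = -0.10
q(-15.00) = -1.41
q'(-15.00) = 0.02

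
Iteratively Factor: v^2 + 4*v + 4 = (v + 2)*(v + 2)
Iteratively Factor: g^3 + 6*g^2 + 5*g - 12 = (g + 3)*(g^2 + 3*g - 4) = (g + 3)*(g + 4)*(g - 1)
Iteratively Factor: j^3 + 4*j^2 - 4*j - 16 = (j + 4)*(j^2 - 4) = (j + 2)*(j + 4)*(j - 2)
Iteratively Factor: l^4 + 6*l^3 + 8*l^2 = (l + 2)*(l^3 + 4*l^2) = l*(l + 2)*(l^2 + 4*l) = l*(l + 2)*(l + 4)*(l)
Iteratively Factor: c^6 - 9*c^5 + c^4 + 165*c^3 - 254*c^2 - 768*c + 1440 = (c - 4)*(c^5 - 5*c^4 - 19*c^3 + 89*c^2 + 102*c - 360) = (c - 4)*(c + 3)*(c^4 - 8*c^3 + 5*c^2 + 74*c - 120) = (c - 5)*(c - 4)*(c + 3)*(c^3 - 3*c^2 - 10*c + 24) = (c - 5)*(c - 4)*(c + 3)^2*(c^2 - 6*c + 8) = (c - 5)*(c - 4)*(c - 2)*(c + 3)^2*(c - 4)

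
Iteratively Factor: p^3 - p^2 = (p)*(p^2 - p) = p*(p - 1)*(p)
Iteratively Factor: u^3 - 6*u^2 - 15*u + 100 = (u - 5)*(u^2 - u - 20) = (u - 5)*(u + 4)*(u - 5)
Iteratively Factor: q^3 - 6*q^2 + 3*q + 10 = (q - 2)*(q^2 - 4*q - 5) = (q - 5)*(q - 2)*(q + 1)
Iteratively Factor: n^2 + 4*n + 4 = (n + 2)*(n + 2)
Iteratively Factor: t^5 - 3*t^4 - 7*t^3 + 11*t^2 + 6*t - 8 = (t - 1)*(t^4 - 2*t^3 - 9*t^2 + 2*t + 8) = (t - 1)*(t + 2)*(t^3 - 4*t^2 - t + 4) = (t - 1)^2*(t + 2)*(t^2 - 3*t - 4) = (t - 4)*(t - 1)^2*(t + 2)*(t + 1)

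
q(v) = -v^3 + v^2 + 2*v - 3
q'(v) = -3*v^2 + 2*v + 2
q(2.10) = -3.65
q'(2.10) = -7.03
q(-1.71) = 1.50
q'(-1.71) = -10.19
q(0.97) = -1.03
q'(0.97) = 1.12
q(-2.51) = 14.09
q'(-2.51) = -21.92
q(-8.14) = 586.33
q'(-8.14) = -213.06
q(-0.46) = -3.61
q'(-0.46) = 0.45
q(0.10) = -2.79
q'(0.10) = 2.17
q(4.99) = -92.37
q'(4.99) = -62.72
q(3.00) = -15.00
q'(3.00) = -19.00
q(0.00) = -3.00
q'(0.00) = 2.00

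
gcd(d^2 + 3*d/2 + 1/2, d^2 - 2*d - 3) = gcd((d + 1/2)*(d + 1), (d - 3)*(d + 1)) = d + 1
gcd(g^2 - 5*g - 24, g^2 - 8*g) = g - 8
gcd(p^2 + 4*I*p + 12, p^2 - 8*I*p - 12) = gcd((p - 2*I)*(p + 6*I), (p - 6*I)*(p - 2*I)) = p - 2*I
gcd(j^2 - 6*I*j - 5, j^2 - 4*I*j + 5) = j - 5*I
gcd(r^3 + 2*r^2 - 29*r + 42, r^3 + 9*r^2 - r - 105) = r^2 + 4*r - 21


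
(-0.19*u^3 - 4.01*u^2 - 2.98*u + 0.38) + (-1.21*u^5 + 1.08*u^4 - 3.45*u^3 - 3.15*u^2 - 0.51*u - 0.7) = -1.21*u^5 + 1.08*u^4 - 3.64*u^3 - 7.16*u^2 - 3.49*u - 0.32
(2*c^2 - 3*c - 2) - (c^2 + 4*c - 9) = c^2 - 7*c + 7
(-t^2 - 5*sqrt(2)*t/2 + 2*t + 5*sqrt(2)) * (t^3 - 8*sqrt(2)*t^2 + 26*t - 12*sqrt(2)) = -t^5 + 2*t^4 + 11*sqrt(2)*t^4/2 - 11*sqrt(2)*t^3 + 14*t^3 - 53*sqrt(2)*t^2 - 28*t^2 + 60*t + 106*sqrt(2)*t - 120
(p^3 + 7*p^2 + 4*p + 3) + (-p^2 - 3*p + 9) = p^3 + 6*p^2 + p + 12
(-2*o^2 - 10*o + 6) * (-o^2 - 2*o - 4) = 2*o^4 + 14*o^3 + 22*o^2 + 28*o - 24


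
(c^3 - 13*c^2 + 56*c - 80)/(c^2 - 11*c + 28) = (c^2 - 9*c + 20)/(c - 7)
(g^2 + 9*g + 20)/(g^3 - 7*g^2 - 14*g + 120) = (g + 5)/(g^2 - 11*g + 30)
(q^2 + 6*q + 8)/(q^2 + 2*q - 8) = (q + 2)/(q - 2)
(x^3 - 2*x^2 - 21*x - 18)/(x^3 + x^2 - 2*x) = (x^3 - 2*x^2 - 21*x - 18)/(x*(x^2 + x - 2))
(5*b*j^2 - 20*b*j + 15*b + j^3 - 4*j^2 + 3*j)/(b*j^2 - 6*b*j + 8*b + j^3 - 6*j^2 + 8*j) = (5*b*j^2 - 20*b*j + 15*b + j^3 - 4*j^2 + 3*j)/(b*j^2 - 6*b*j + 8*b + j^3 - 6*j^2 + 8*j)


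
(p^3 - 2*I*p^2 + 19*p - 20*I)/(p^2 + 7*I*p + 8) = (p^2 - I*p + 20)/(p + 8*I)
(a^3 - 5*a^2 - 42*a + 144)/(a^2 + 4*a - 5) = (a^3 - 5*a^2 - 42*a + 144)/(a^2 + 4*a - 5)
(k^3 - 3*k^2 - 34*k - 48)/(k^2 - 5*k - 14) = (k^2 - 5*k - 24)/(k - 7)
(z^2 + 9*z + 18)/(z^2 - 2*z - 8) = (z^2 + 9*z + 18)/(z^2 - 2*z - 8)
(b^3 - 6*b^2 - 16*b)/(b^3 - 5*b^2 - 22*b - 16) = b/(b + 1)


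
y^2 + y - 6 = (y - 2)*(y + 3)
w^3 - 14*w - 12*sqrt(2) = (w - 3*sqrt(2))*(w + sqrt(2))*(w + 2*sqrt(2))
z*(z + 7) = z^2 + 7*z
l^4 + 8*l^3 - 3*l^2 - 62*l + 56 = (l - 2)*(l - 1)*(l + 4)*(l + 7)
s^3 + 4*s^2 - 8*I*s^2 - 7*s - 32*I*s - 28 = (s + 4)*(s - 7*I)*(s - I)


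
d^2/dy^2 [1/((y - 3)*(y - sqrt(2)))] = 2*((y - 3)^2 + (y - 3)*(y - sqrt(2)) + (y - sqrt(2))^2)/((y - 3)^3*(y - sqrt(2))^3)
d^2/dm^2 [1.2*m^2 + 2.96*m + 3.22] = 2.40000000000000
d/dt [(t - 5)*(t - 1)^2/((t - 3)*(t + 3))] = (t^4 - 38*t^2 + 136*t - 99)/(t^4 - 18*t^2 + 81)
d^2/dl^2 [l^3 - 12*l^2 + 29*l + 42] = 6*l - 24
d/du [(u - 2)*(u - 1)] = 2*u - 3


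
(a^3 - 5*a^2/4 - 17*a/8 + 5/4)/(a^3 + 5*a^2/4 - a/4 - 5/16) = 2*(a - 2)/(2*a + 1)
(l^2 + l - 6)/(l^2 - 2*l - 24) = (-l^2 - l + 6)/(-l^2 + 2*l + 24)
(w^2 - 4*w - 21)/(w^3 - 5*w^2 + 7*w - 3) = (w^2 - 4*w - 21)/(w^3 - 5*w^2 + 7*w - 3)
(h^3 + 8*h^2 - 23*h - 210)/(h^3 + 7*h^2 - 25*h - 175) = (h + 6)/(h + 5)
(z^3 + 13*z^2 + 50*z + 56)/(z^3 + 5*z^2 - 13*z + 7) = (z^2 + 6*z + 8)/(z^2 - 2*z + 1)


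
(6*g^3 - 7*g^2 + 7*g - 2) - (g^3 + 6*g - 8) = 5*g^3 - 7*g^2 + g + 6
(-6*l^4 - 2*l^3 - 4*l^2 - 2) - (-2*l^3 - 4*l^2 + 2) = -6*l^4 - 4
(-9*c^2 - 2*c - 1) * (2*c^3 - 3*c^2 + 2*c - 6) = -18*c^5 + 23*c^4 - 14*c^3 + 53*c^2 + 10*c + 6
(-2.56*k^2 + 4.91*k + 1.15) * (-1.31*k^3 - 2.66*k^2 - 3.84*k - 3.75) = 3.3536*k^5 + 0.3775*k^4 - 4.7367*k^3 - 12.3134*k^2 - 22.8285*k - 4.3125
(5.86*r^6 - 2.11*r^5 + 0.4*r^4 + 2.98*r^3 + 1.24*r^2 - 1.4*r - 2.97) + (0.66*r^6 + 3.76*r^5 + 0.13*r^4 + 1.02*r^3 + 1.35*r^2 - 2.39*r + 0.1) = 6.52*r^6 + 1.65*r^5 + 0.53*r^4 + 4.0*r^3 + 2.59*r^2 - 3.79*r - 2.87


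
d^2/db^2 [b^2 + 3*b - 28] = 2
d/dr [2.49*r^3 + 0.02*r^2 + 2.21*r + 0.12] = 7.47*r^2 + 0.04*r + 2.21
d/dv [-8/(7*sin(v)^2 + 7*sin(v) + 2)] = 56*(2*sin(v) + 1)*cos(v)/(7*sin(v)^2 + 7*sin(v) + 2)^2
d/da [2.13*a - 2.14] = 2.13000000000000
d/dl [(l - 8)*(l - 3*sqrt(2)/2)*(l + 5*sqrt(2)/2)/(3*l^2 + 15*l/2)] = 2*(2*l^4 + 10*l^3 - 25*l^2 + 21*sqrt(2)*l^2 - 240*l - 300)/(3*l^2*(4*l^2 + 20*l + 25))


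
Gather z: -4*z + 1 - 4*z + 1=2 - 8*z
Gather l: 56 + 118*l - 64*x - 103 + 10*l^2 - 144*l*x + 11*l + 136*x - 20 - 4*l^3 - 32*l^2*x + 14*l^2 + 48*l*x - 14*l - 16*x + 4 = -4*l^3 + l^2*(24 - 32*x) + l*(115 - 96*x) + 56*x - 63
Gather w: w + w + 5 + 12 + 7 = 2*w + 24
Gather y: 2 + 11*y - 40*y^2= -40*y^2 + 11*y + 2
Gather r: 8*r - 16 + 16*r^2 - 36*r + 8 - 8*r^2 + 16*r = 8*r^2 - 12*r - 8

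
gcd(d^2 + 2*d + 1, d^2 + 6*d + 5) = d + 1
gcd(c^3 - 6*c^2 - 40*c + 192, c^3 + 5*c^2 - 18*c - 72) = c^2 + 2*c - 24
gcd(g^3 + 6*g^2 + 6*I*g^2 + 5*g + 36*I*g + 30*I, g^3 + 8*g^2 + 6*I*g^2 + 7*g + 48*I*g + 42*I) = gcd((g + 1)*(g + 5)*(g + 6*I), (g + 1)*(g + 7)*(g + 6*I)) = g^2 + g*(1 + 6*I) + 6*I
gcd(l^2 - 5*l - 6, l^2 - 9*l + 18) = l - 6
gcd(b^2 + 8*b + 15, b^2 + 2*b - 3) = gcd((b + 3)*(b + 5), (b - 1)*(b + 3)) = b + 3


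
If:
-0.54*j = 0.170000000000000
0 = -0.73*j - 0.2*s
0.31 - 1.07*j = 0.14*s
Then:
No Solution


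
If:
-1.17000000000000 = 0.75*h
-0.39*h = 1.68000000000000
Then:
No Solution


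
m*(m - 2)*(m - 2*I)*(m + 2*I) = m^4 - 2*m^3 + 4*m^2 - 8*m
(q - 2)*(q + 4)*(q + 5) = q^3 + 7*q^2 + 2*q - 40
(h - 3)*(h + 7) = h^2 + 4*h - 21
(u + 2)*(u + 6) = u^2 + 8*u + 12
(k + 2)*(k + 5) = k^2 + 7*k + 10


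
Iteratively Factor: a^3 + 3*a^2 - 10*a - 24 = (a - 3)*(a^2 + 6*a + 8) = (a - 3)*(a + 2)*(a + 4)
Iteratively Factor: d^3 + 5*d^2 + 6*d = (d)*(d^2 + 5*d + 6) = d*(d + 2)*(d + 3)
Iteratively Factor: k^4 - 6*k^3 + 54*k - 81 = (k - 3)*(k^3 - 3*k^2 - 9*k + 27) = (k - 3)^2*(k^2 - 9) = (k - 3)^3*(k + 3)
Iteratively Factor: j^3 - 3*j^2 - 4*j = (j + 1)*(j^2 - 4*j) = j*(j + 1)*(j - 4)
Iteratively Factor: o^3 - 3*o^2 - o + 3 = (o - 3)*(o^2 - 1) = (o - 3)*(o - 1)*(o + 1)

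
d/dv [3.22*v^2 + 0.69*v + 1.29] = 6.44*v + 0.69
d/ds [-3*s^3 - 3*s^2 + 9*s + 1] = -9*s^2 - 6*s + 9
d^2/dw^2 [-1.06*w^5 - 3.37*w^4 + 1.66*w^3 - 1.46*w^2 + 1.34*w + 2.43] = -21.2*w^3 - 40.44*w^2 + 9.96*w - 2.92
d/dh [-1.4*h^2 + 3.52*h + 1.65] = 3.52 - 2.8*h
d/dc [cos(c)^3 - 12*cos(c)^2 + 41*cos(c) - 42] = (-3*cos(c)^2 + 24*cos(c) - 41)*sin(c)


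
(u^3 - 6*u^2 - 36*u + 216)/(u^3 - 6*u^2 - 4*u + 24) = (u^2 - 36)/(u^2 - 4)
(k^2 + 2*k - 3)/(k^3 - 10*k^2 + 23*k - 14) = (k + 3)/(k^2 - 9*k + 14)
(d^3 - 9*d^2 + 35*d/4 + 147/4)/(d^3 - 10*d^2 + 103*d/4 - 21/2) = (2*d^2 - 11*d - 21)/(2*d^2 - 13*d + 6)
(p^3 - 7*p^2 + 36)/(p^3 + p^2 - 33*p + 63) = (p^2 - 4*p - 12)/(p^2 + 4*p - 21)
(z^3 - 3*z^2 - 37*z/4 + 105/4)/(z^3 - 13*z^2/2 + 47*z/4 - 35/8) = 2*(z + 3)/(2*z - 1)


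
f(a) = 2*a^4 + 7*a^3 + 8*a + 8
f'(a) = 8*a^3 + 21*a^2 + 8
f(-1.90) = -29.15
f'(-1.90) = 28.94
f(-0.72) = 0.16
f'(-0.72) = 15.90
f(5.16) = 2428.84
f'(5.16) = 1666.24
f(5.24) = 2564.90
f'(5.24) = 1735.63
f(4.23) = 1211.96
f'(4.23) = 989.25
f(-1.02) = -5.42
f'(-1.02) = 21.36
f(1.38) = 44.69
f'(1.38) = 69.02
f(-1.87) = -28.28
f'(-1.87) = 29.12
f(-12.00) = 29288.00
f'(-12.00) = -10792.00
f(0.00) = 8.00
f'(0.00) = 8.00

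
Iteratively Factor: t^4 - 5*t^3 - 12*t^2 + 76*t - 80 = (t + 4)*(t^3 - 9*t^2 + 24*t - 20) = (t - 5)*(t + 4)*(t^2 - 4*t + 4) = (t - 5)*(t - 2)*(t + 4)*(t - 2)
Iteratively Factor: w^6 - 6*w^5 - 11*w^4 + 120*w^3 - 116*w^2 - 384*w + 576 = (w + 4)*(w^5 - 10*w^4 + 29*w^3 + 4*w^2 - 132*w + 144) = (w - 2)*(w + 4)*(w^4 - 8*w^3 + 13*w^2 + 30*w - 72) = (w - 2)*(w + 2)*(w + 4)*(w^3 - 10*w^2 + 33*w - 36) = (w - 4)*(w - 2)*(w + 2)*(w + 4)*(w^2 - 6*w + 9) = (w - 4)*(w - 3)*(w - 2)*(w + 2)*(w + 4)*(w - 3)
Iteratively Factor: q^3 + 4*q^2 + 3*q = (q + 3)*(q^2 + q) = q*(q + 3)*(q + 1)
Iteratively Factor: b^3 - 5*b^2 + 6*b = (b - 2)*(b^2 - 3*b) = b*(b - 2)*(b - 3)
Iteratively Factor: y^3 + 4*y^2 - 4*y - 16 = (y + 4)*(y^2 - 4) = (y - 2)*(y + 4)*(y + 2)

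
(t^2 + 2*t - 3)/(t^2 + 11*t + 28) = (t^2 + 2*t - 3)/(t^2 + 11*t + 28)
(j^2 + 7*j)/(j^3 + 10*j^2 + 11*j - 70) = j/(j^2 + 3*j - 10)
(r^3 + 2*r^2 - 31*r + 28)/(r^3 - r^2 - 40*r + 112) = (r - 1)/(r - 4)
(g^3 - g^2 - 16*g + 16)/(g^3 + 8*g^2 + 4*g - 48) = (g^2 - 5*g + 4)/(g^2 + 4*g - 12)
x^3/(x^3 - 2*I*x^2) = x/(x - 2*I)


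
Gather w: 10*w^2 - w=10*w^2 - w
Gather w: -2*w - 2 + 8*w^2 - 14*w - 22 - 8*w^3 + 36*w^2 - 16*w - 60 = -8*w^3 + 44*w^2 - 32*w - 84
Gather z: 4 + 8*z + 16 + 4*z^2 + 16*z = 4*z^2 + 24*z + 20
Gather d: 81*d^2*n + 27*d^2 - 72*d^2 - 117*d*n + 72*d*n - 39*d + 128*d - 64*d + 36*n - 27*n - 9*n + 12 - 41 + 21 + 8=d^2*(81*n - 45) + d*(25 - 45*n)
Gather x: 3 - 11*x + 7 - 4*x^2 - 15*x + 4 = -4*x^2 - 26*x + 14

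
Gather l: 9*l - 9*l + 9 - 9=0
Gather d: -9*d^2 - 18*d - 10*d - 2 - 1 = -9*d^2 - 28*d - 3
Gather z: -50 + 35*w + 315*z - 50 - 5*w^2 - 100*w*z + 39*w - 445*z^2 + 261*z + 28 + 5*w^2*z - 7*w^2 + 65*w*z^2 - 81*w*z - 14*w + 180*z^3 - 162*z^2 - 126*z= -12*w^2 + 60*w + 180*z^3 + z^2*(65*w - 607) + z*(5*w^2 - 181*w + 450) - 72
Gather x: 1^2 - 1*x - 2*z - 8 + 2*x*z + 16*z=x*(2*z - 1) + 14*z - 7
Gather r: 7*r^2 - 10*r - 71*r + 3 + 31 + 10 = 7*r^2 - 81*r + 44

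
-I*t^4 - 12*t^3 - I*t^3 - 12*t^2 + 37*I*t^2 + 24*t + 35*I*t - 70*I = (t + 2)*(t - 7*I)*(t - 5*I)*(-I*t + I)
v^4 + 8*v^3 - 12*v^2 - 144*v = v*(v - 4)*(v + 6)^2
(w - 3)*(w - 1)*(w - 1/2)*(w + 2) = w^4 - 5*w^3/2 - 4*w^2 + 17*w/2 - 3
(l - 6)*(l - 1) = l^2 - 7*l + 6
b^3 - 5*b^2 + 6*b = b*(b - 3)*(b - 2)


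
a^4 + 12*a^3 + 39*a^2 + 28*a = a*(a + 1)*(a + 4)*(a + 7)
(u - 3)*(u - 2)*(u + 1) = u^3 - 4*u^2 + u + 6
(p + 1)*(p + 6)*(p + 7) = p^3 + 14*p^2 + 55*p + 42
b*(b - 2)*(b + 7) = b^3 + 5*b^2 - 14*b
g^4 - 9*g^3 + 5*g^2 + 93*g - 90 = (g - 6)*(g - 5)*(g - 1)*(g + 3)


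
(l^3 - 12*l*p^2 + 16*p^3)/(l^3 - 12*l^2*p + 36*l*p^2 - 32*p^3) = (-l - 4*p)/(-l + 8*p)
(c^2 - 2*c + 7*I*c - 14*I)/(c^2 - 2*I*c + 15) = (c^2 + c*(-2 + 7*I) - 14*I)/(c^2 - 2*I*c + 15)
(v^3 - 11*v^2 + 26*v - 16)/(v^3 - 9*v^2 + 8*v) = (v - 2)/v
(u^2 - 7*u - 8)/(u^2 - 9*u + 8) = (u + 1)/(u - 1)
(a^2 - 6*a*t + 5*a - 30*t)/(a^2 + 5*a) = (a - 6*t)/a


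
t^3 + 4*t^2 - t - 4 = (t - 1)*(t + 1)*(t + 4)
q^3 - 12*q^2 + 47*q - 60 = (q - 5)*(q - 4)*(q - 3)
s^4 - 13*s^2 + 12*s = s*(s - 3)*(s - 1)*(s + 4)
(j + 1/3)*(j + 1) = j^2 + 4*j/3 + 1/3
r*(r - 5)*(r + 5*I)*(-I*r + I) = -I*r^4 + 5*r^3 + 6*I*r^3 - 30*r^2 - 5*I*r^2 + 25*r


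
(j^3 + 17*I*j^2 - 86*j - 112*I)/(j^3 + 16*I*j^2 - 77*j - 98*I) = (j + 8*I)/(j + 7*I)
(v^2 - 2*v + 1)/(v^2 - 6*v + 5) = (v - 1)/(v - 5)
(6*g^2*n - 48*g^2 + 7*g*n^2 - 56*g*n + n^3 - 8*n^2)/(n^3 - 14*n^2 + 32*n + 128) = (6*g^2 + 7*g*n + n^2)/(n^2 - 6*n - 16)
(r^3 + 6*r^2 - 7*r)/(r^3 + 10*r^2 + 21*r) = (r - 1)/(r + 3)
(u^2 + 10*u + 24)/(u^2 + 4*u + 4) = (u^2 + 10*u + 24)/(u^2 + 4*u + 4)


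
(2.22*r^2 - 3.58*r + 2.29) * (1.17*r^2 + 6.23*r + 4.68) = 2.5974*r^4 + 9.642*r^3 - 9.2345*r^2 - 2.4877*r + 10.7172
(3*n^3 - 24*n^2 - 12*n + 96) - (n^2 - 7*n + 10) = 3*n^3 - 25*n^2 - 5*n + 86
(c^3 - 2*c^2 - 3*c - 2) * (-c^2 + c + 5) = -c^5 + 3*c^4 + 6*c^3 - 11*c^2 - 17*c - 10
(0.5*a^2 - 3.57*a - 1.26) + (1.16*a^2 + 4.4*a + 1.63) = 1.66*a^2 + 0.830000000000001*a + 0.37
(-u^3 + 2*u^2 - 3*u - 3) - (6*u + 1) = -u^3 + 2*u^2 - 9*u - 4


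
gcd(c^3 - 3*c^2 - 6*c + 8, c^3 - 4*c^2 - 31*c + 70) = 1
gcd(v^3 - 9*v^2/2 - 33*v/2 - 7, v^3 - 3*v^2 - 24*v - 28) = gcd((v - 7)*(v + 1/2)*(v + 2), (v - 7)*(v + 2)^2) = v^2 - 5*v - 14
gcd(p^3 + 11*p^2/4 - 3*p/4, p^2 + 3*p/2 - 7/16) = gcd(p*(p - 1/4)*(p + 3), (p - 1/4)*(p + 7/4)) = p - 1/4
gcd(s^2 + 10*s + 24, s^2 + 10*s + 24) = s^2 + 10*s + 24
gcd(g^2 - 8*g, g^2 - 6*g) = g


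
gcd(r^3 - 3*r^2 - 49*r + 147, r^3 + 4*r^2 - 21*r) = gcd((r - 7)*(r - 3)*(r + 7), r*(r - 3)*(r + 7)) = r^2 + 4*r - 21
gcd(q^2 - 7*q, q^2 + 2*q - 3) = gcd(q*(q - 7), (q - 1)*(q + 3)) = 1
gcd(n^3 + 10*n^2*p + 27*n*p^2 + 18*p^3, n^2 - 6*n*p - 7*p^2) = n + p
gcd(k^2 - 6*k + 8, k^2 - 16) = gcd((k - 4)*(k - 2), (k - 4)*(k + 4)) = k - 4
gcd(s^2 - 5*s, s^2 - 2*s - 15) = s - 5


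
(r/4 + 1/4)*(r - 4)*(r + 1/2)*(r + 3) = r^4/4 + r^3/8 - 13*r^2/4 - 37*r/8 - 3/2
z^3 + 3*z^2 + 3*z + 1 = (z + 1)^3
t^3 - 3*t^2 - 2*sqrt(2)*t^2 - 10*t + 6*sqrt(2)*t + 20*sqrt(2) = (t - 5)*(t + 2)*(t - 2*sqrt(2))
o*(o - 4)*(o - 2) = o^3 - 6*o^2 + 8*o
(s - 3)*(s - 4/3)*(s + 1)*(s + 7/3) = s^4 - s^3 - 73*s^2/9 + 29*s/9 + 28/3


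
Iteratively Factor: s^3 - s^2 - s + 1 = (s + 1)*(s^2 - 2*s + 1) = (s - 1)*(s + 1)*(s - 1)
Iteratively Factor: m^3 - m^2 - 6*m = (m - 3)*(m^2 + 2*m) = (m - 3)*(m + 2)*(m)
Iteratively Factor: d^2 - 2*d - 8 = (d + 2)*(d - 4)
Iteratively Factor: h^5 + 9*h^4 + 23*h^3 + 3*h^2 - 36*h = (h - 1)*(h^4 + 10*h^3 + 33*h^2 + 36*h) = (h - 1)*(h + 4)*(h^3 + 6*h^2 + 9*h) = (h - 1)*(h + 3)*(h + 4)*(h^2 + 3*h) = (h - 1)*(h + 3)^2*(h + 4)*(h)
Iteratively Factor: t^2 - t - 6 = (t - 3)*(t + 2)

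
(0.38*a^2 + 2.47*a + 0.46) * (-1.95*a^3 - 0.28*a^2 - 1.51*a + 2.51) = -0.741*a^5 - 4.9229*a^4 - 2.1624*a^3 - 2.9047*a^2 + 5.5051*a + 1.1546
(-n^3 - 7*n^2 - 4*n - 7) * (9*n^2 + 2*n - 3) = -9*n^5 - 65*n^4 - 47*n^3 - 50*n^2 - 2*n + 21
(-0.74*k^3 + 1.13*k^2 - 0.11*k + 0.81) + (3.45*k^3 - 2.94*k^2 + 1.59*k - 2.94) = 2.71*k^3 - 1.81*k^2 + 1.48*k - 2.13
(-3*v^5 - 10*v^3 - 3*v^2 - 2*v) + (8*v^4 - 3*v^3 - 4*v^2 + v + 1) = -3*v^5 + 8*v^4 - 13*v^3 - 7*v^2 - v + 1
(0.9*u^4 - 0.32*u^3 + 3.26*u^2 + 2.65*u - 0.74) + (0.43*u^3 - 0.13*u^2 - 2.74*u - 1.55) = 0.9*u^4 + 0.11*u^3 + 3.13*u^2 - 0.0900000000000003*u - 2.29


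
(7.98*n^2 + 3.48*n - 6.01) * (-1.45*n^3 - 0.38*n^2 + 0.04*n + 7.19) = -11.571*n^5 - 8.0784*n^4 + 7.7113*n^3 + 59.7992*n^2 + 24.7808*n - 43.2119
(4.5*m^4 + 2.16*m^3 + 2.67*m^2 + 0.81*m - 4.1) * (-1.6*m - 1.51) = -7.2*m^5 - 10.251*m^4 - 7.5336*m^3 - 5.3277*m^2 + 5.3369*m + 6.191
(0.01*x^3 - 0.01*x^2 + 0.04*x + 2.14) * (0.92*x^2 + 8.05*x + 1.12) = 0.0092*x^5 + 0.0713*x^4 - 0.0325*x^3 + 2.2796*x^2 + 17.2718*x + 2.3968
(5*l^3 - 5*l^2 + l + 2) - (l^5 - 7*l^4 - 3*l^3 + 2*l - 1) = -l^5 + 7*l^4 + 8*l^3 - 5*l^2 - l + 3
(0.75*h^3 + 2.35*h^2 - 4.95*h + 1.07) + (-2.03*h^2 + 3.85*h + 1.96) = 0.75*h^3 + 0.32*h^2 - 1.1*h + 3.03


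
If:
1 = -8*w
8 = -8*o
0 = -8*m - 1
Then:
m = -1/8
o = -1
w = -1/8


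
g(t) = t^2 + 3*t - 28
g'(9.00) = 21.00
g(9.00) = 80.00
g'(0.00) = 3.00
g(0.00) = -28.00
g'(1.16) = 5.32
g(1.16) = -23.17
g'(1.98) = 6.96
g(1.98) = -18.14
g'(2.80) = 8.60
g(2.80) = -11.76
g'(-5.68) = -8.36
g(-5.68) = -12.78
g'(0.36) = 3.72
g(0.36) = -26.79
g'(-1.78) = -0.56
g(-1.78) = -30.17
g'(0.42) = 3.84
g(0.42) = -26.56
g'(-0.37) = 2.26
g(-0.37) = -28.97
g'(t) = 2*t + 3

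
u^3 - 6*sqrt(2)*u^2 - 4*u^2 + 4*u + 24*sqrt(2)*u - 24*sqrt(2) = (u - 2)^2*(u - 6*sqrt(2))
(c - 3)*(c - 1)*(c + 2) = c^3 - 2*c^2 - 5*c + 6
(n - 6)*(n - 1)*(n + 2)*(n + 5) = n^4 - 33*n^2 - 28*n + 60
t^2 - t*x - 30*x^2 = (t - 6*x)*(t + 5*x)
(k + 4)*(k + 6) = k^2 + 10*k + 24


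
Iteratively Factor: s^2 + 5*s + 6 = (s + 3)*(s + 2)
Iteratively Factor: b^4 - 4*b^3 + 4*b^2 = (b)*(b^3 - 4*b^2 + 4*b) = b^2*(b^2 - 4*b + 4) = b^2*(b - 2)*(b - 2)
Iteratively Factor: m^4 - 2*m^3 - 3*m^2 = (m)*(m^3 - 2*m^2 - 3*m) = m*(m + 1)*(m^2 - 3*m) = m^2*(m + 1)*(m - 3)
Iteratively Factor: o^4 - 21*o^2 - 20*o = (o)*(o^3 - 21*o - 20) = o*(o + 1)*(o^2 - o - 20) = o*(o - 5)*(o + 1)*(o + 4)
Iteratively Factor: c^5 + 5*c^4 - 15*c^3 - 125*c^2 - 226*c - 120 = (c + 4)*(c^4 + c^3 - 19*c^2 - 49*c - 30) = (c + 3)*(c + 4)*(c^3 - 2*c^2 - 13*c - 10) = (c + 1)*(c + 3)*(c + 4)*(c^2 - 3*c - 10) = (c + 1)*(c + 2)*(c + 3)*(c + 4)*(c - 5)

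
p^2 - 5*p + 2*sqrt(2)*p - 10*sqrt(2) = (p - 5)*(p + 2*sqrt(2))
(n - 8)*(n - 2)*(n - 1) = n^3 - 11*n^2 + 26*n - 16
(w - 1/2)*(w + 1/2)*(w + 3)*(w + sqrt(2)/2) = w^4 + sqrt(2)*w^3/2 + 3*w^3 - w^2/4 + 3*sqrt(2)*w^2/2 - 3*w/4 - sqrt(2)*w/8 - 3*sqrt(2)/8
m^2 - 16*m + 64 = (m - 8)^2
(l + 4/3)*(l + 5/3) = l^2 + 3*l + 20/9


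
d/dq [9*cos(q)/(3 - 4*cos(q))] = -27*sin(q)/(4*cos(q) - 3)^2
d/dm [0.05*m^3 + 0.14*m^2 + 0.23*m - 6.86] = 0.15*m^2 + 0.28*m + 0.23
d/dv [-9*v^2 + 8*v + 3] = 8 - 18*v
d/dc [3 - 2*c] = -2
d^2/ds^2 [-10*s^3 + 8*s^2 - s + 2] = 16 - 60*s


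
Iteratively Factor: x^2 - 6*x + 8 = (x - 4)*(x - 2)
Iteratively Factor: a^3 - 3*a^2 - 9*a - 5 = (a - 5)*(a^2 + 2*a + 1) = (a - 5)*(a + 1)*(a + 1)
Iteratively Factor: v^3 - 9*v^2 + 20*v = (v)*(v^2 - 9*v + 20) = v*(v - 4)*(v - 5)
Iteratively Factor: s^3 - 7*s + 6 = (s - 1)*(s^2 + s - 6) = (s - 1)*(s + 3)*(s - 2)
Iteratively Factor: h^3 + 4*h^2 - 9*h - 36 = (h - 3)*(h^2 + 7*h + 12) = (h - 3)*(h + 3)*(h + 4)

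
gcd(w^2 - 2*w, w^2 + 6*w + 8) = 1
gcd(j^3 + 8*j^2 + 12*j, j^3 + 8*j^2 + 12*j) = j^3 + 8*j^2 + 12*j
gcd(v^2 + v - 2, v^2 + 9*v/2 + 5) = v + 2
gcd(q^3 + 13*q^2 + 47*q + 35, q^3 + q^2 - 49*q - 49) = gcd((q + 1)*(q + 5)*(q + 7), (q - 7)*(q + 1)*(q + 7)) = q^2 + 8*q + 7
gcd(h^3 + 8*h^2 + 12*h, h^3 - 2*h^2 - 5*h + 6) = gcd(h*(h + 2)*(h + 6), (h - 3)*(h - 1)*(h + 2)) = h + 2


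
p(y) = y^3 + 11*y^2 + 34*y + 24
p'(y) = 3*y^2 + 22*y + 34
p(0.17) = 30.10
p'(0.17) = 37.83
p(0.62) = 49.55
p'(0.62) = 48.79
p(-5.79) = 1.80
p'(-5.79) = 7.19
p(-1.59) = -6.27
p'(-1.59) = 6.60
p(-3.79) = -1.29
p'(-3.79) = -6.29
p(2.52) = 195.54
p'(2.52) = 108.49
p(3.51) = 322.10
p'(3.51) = 148.18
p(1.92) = 136.91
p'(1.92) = 87.30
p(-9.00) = -120.00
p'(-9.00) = 79.00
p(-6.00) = 0.00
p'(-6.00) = 10.00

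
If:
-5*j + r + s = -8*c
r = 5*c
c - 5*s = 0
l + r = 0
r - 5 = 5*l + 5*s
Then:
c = 5/29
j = 66/145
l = -25/29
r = 25/29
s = 1/29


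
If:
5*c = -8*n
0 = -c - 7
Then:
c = -7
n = 35/8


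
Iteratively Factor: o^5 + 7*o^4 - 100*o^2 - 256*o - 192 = (o - 4)*(o^4 + 11*o^3 + 44*o^2 + 76*o + 48) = (o - 4)*(o + 4)*(o^3 + 7*o^2 + 16*o + 12) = (o - 4)*(o + 3)*(o + 4)*(o^2 + 4*o + 4) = (o - 4)*(o + 2)*(o + 3)*(o + 4)*(o + 2)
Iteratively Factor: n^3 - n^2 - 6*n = (n + 2)*(n^2 - 3*n) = n*(n + 2)*(n - 3)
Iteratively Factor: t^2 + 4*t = (t + 4)*(t)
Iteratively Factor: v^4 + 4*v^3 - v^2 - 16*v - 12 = (v + 1)*(v^3 + 3*v^2 - 4*v - 12) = (v - 2)*(v + 1)*(v^2 + 5*v + 6) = (v - 2)*(v + 1)*(v + 3)*(v + 2)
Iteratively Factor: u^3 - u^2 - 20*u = (u)*(u^2 - u - 20) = u*(u + 4)*(u - 5)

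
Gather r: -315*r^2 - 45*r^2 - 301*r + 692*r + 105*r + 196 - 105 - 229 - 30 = -360*r^2 + 496*r - 168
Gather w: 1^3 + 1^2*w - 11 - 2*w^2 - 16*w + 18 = -2*w^2 - 15*w + 8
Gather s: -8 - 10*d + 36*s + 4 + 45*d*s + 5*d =-5*d + s*(45*d + 36) - 4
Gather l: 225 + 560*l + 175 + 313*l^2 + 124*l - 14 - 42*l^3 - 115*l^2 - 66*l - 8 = -42*l^3 + 198*l^2 + 618*l + 378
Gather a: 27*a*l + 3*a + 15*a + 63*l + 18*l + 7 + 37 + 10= a*(27*l + 18) + 81*l + 54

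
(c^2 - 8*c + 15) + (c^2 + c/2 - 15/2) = 2*c^2 - 15*c/2 + 15/2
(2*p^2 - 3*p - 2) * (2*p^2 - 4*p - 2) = 4*p^4 - 14*p^3 + 4*p^2 + 14*p + 4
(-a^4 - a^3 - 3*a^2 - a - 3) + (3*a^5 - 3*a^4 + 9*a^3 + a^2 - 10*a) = 3*a^5 - 4*a^4 + 8*a^3 - 2*a^2 - 11*a - 3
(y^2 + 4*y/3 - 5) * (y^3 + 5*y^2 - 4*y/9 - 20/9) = y^5 + 19*y^4/3 + 11*y^3/9 - 751*y^2/27 - 20*y/27 + 100/9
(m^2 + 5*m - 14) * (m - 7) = m^3 - 2*m^2 - 49*m + 98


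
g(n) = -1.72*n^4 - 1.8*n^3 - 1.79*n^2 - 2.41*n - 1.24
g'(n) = -6.88*n^3 - 5.4*n^2 - 3.58*n - 2.41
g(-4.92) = -826.17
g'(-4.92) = 703.87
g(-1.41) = -3.15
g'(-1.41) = 11.19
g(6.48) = -3614.49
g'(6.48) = -2124.39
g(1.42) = -20.42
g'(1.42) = -38.08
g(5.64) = -2135.09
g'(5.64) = -1428.69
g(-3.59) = -218.07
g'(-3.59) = 259.17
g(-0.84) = -0.27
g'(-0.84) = 0.86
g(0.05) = -1.37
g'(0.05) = -2.60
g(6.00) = -2698.06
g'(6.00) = -1704.37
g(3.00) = -212.50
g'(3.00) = -247.51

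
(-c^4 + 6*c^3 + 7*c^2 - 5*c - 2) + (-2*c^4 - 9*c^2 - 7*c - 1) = -3*c^4 + 6*c^3 - 2*c^2 - 12*c - 3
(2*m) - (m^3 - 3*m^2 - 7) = -m^3 + 3*m^2 + 2*m + 7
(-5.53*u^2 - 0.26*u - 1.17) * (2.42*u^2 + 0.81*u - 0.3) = -13.3826*u^4 - 5.1085*u^3 - 1.383*u^2 - 0.8697*u + 0.351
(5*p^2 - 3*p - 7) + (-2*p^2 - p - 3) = 3*p^2 - 4*p - 10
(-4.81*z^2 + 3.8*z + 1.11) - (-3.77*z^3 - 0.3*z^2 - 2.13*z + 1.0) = 3.77*z^3 - 4.51*z^2 + 5.93*z + 0.11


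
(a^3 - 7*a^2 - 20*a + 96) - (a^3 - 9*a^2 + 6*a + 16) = 2*a^2 - 26*a + 80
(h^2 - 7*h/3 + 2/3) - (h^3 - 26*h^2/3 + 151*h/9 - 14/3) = -h^3 + 29*h^2/3 - 172*h/9 + 16/3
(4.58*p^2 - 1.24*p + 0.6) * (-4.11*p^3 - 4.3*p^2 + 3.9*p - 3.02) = -18.8238*p^5 - 14.5976*p^4 + 20.728*p^3 - 21.2476*p^2 + 6.0848*p - 1.812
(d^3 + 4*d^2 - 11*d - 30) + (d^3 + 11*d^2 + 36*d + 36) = 2*d^3 + 15*d^2 + 25*d + 6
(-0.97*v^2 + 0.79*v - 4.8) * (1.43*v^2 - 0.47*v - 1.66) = -1.3871*v^4 + 1.5856*v^3 - 5.6251*v^2 + 0.9446*v + 7.968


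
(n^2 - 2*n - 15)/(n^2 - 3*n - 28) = (-n^2 + 2*n + 15)/(-n^2 + 3*n + 28)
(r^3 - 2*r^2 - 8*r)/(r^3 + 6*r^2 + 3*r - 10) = r*(r - 4)/(r^2 + 4*r - 5)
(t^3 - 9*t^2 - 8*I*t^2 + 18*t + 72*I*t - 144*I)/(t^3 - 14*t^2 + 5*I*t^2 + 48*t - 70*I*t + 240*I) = (t^2 - t*(3 + 8*I) + 24*I)/(t^2 + t*(-8 + 5*I) - 40*I)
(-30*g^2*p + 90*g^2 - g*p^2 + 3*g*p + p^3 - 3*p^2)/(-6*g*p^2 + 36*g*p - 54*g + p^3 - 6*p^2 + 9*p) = (5*g + p)/(p - 3)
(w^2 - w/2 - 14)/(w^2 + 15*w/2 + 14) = (w - 4)/(w + 4)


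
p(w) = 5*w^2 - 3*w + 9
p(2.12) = 25.11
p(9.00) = 387.00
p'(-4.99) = -52.90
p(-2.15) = 38.56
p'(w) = 10*w - 3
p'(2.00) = 17.00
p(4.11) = 81.13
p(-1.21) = 19.95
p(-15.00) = 1179.00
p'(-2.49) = -27.90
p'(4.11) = 38.10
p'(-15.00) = -153.00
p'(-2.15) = -24.50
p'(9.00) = 87.00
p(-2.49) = 47.47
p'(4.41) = 41.10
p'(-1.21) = -15.10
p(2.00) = 23.00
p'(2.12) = 18.20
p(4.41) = 93.01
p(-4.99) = 148.47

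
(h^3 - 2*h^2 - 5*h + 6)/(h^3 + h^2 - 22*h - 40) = (h^2 - 4*h + 3)/(h^2 - h - 20)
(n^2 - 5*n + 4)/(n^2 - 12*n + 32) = (n - 1)/(n - 8)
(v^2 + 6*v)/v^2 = (v + 6)/v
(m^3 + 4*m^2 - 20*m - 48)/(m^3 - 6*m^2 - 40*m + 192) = (m + 2)/(m - 8)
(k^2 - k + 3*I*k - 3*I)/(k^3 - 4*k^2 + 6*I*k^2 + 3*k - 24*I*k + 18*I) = (k + 3*I)/(k^2 + k*(-3 + 6*I) - 18*I)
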